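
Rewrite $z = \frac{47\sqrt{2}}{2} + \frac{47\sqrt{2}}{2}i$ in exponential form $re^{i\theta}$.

r = |z| = sqrt((47*sqrt(2)/2)^2 + (47*sqrt(2)/2)^2) = sqrt(2209/2 + 2209/2) = sqrt(2209) = 47
θ = arctan(b/a) = arctan(33.234/33.234) (quadrant-adjusted) = 45° = π/4
z = 47e^(i*π/4)


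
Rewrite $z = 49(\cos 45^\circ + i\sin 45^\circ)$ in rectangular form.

a = r cos θ = 49 * sqrt(2)/2 = 49*sqrt(2)/2
b = r sin θ = 49 * sqrt(2)/2 = 49*sqrt(2)/2
z = 49*sqrt(2)/2 + (49*sqrt(2)/2)i


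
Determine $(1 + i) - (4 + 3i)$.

(1 - 4) + (1 - 3)i = -3 - 2i


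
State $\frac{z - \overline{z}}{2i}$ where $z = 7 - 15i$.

z - conjugate(z) = 2bi
(z - conjugate(z))/(2i) = 2bi/(2i) = b = -15


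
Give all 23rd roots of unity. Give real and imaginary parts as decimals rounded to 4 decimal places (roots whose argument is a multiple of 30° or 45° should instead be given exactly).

ω_k = e^(2πik/23) = cos(2πk/23) + i sin(2πk/23) for k = 0, 1, ..., 22
Roots: 1, 0.9629 + 0.2698i, 0.8544 + 0.5196i, 0.6826 + 0.7308i, 0.4601 + 0.8879i, 0.2035 + 0.9791i, -0.0682 + 0.9977i, -0.3349 + 0.9423i, -0.5767 + 0.8170i, -0.7757 + 0.6311i, -0.9172 + 0.3984i, -0.9907 + 0.1362i, -0.9907 - 0.1362i, -0.9172 - 0.3984i, -0.7757 - 0.6311i, -0.5767 - 0.8170i, -0.3349 - 0.9423i, -0.0682 - 0.9977i, 0.2035 - 0.9791i, 0.4601 - 0.8879i, 0.6826 - 0.7308i, 0.8544 - 0.5196i, 0.9629 - 0.2698i


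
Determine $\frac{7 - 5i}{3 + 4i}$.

Multiply numerator and denominator by conjugate (3 - 4i):
= (7 - 5i)(3 - 4i) / (3^2 + 4^2)
= (1 - 43i) / 25
= 1/25 - (43/25)i


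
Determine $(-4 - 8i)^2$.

(a + bi)^2 = a^2 - b^2 + 2abi
= (-4)^2 - (-8)^2 + 2*(-4)*(-8)i
= -48 + 64i


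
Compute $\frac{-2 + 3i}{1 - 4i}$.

Multiply numerator and denominator by conjugate (1 + 4i):
= (-2 + 3i)(1 + 4i) / (1^2 + (-4)^2)
= (-14 - 5i) / 17
= -14/17 - (5/17)i


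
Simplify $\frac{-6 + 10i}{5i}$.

Multiply numerator and denominator by conjugate (-5i):
= (-6 + 10i)(-5i) / (0^2 + 5^2)
= (50 + 30i) / 25
Divide through by 5: (10 + 6i) / 5
= 2 + (6/5)i


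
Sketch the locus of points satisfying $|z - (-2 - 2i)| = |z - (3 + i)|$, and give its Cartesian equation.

|z - z1| = |z - z2| means z is equidistant from z1 and z2,
i.e. the perpendicular bisector of the segment from (-2, -2) to (3, 1) (midpoint (1/2, -1/2)).
With z = x + yi, square both sides:
(x - (-2))^2 + (y - (-2))^2 = (x - 3)^2 + (y - 1)^2
The x^2 and y^2 terms cancel: 10x + 6y = 10 - 8 = 2
Simplify: 5x + 3y = 1
Locus: Perpendicular bisector of the segment from (-2, -2) to (3, 1): the line 5x + 3y = 1


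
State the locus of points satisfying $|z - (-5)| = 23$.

|z - z0| = r describes a circle centered at z0 with radius r
Here z0 = -5 and r = 23
Locus: Circle centered at (-5, 0) with radius 23


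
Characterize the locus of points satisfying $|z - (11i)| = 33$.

|z - z0| = r describes a circle centered at z0 with radius r
Here z0 = 11i and r = 33
Locus: Circle centered at (0, 11) with radius 33


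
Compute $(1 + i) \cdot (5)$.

(a1*a2 - b1*b2) + (a1*b2 + b1*a2)i
= (5 - 0) + (0 + 5)i
= 5 + 5i


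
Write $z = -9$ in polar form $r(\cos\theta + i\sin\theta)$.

r = |z| = sqrt(a^2 + b^2) = sqrt((-9)^2 + (0)^2) = sqrt(81 + 0) = sqrt(81) = 9
b = 0 and a < 0, so z lies on the negative real axis: θ = 180°
z = 9(cos 180° + i sin 180°)


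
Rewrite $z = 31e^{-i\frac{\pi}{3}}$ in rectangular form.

a = r cos θ = 31 * 1/2 = 31/2
b = r sin θ = 31 * -sqrt(3)/2 = -31*sqrt(3)/2
z = 31/2 - (31*sqrt(3)/2)i


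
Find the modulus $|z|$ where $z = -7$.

|z| = sqrt(a^2 + b^2) = sqrt((-7)^2 + 0^2) = sqrt(49) = 7


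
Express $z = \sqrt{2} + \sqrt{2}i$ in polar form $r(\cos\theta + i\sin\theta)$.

r = |z| = sqrt(a^2 + b^2) = sqrt((sqrt(2))^2 + (sqrt(2))^2) = sqrt(2 + 2) = sqrt(4) = 2
θ = arctan(b/a) = arctan(1.4142/1.4142) (quadrant-adjusted) = 45°
z = 2(cos 45° + i sin 45°)


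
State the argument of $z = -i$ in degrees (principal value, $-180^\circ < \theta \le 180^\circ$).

a = 0 and b < 0, so z lies on the negative imaginary axis: θ = -90°


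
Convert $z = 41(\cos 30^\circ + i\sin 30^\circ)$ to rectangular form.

a = r cos θ = 41 * sqrt(3)/2 = 41*sqrt(3)/2
b = r sin θ = 41 * 1/2 = 41/2
z = 41*sqrt(3)/2 + (41/2)i


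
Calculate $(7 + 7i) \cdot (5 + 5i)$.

(a1*a2 - b1*b2) + (a1*b2 + b1*a2)i
= (35 - 35) + (35 + 35)i
= 70i


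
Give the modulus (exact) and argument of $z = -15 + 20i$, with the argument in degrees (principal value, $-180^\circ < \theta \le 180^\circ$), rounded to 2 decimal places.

|z| = sqrt((-15)^2 + 20^2) = 25
arg(z) = arctan(b/a) = arctan(20/-15) (quadrant-adjusted) = 126.87°


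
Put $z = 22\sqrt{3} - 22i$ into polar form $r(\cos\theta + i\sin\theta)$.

r = |z| = sqrt(a^2 + b^2) = sqrt((22*sqrt(3))^2 + (-22)^2) = sqrt(1452 + 484) = sqrt(1936) = 44
θ = arctan(b/a) = arctan(-22/38.1051) (quadrant-adjusted) = 330°
z = 44(cos 330° + i sin 330°)


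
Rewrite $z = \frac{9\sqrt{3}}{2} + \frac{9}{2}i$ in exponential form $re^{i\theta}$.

r = |z| = sqrt((9*sqrt(3)/2)^2 + (9/2)^2) = sqrt(243/4 + 81/4) = sqrt(81) = 9
θ = arctan(b/a) = arctan(4.5/7.7942) (quadrant-adjusted) = 30° = π/6
z = 9e^(i*π/6)


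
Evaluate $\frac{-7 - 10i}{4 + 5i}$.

Multiply numerator and denominator by conjugate (4 - 5i):
= (-7 - 10i)(4 - 5i) / (4^2 + 5^2)
= (-78 - 5i) / 41
= -78/41 - (5/41)i


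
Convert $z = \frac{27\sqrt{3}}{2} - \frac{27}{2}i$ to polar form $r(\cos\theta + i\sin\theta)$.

r = |z| = sqrt(a^2 + b^2) = sqrt((27*sqrt(3)/2)^2 + (-27/2)^2) = sqrt(2187/4 + 729/4) = sqrt(729) = 27
θ = arctan(b/a) = arctan(-13.5/23.3827) (quadrant-adjusted) = 330°
z = 27(cos 330° + i sin 330°)


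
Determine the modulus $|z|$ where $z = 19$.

|z| = sqrt(a^2 + b^2) = sqrt(19^2 + 0^2) = sqrt(361) = 19


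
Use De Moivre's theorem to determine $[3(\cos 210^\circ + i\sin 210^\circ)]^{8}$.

By De Moivre: z^n = r^n(cos(nθ) + i sin(nθ))
= 3^8(cos(8*210°) + i sin(8*210°))
= 6561(cos 240° + i sin 240°)
= -6561/2 - (6561*sqrt(3)/2)i


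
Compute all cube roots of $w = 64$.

|w| = 64, arg(w) = 0°
Root modulus = 64^(1/3) = 4
Root arguments: θ_k = (0° + 360°k)/3 for k = 0, 1, ..., 2
Roots: 4, -2 + 2*sqrt(3)i, -2 - 2*sqrt(3)i


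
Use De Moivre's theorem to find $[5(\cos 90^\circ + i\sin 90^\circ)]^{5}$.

By De Moivre: z^n = r^n(cos(nθ) + i sin(nθ))
= 5^5(cos(5*90°) + i sin(5*90°))
= 3125(cos 90° + i sin 90°)
= 3125i


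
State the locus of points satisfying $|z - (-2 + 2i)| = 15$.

|z - z0| = r describes a circle centered at z0 with radius r
Here z0 = -2 + 2i and r = 15
Locus: Circle centered at (-2, 2) with radius 15


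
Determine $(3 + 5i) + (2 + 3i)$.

(3 + 2) + (5 + 3)i = 5 + 8i


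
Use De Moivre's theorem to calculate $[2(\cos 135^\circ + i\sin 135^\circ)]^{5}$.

By De Moivre: z^n = r^n(cos(nθ) + i sin(nθ))
= 2^5(cos(5*135°) + i sin(5*135°))
= 32(cos 315° + i sin 315°)
= 16*sqrt(2) - 16*sqrt(2)i


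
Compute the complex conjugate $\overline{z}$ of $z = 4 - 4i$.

If z = a + bi, then conjugate(z) = a - bi
conjugate(4 - 4i) = 4 + 4i


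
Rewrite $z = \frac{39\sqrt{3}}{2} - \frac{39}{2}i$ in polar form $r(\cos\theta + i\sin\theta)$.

r = |z| = sqrt(a^2 + b^2) = sqrt((39*sqrt(3)/2)^2 + (-39/2)^2) = sqrt(4563/4 + 1521/4) = sqrt(1521) = 39
θ = arctan(b/a) = arctan(-19.5/33.775) (quadrant-adjusted) = 330°
z = 39(cos 330° + i sin 330°)


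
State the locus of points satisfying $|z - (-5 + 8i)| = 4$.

|z - z0| = r describes a circle centered at z0 with radius r
Here z0 = -5 + 8i and r = 4
Locus: Circle centered at (-5, 8) with radius 4


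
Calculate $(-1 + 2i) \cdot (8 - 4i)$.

(a1*a2 - b1*b2) + (a1*b2 + b1*a2)i
= (-8 - (-8)) + (4 + 16)i
= 20i


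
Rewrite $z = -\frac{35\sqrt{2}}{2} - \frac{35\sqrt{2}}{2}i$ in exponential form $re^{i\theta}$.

r = |z| = sqrt((-35*sqrt(2)/2)^2 + (-35*sqrt(2)/2)^2) = sqrt(1225/2 + 1225/2) = sqrt(1225) = 35
θ = arctan(b/a) = arctan(-24.7487/-24.7487) (quadrant-adjusted) = -135° = -3π/4
z = 35e^(-i*3π/4)


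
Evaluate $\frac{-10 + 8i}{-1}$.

Divisor is real, so divide each part by -1:
= 10 - 8i


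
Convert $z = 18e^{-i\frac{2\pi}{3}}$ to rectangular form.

a = r cos θ = 18 * -1/2 = -9
b = r sin θ = 18 * -sqrt(3)/2 = -9*sqrt(3)
z = -9 - 9*sqrt(3)i


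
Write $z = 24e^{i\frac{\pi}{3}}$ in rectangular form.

a = r cos θ = 24 * 1/2 = 12
b = r sin θ = 24 * sqrt(3)/2 = 12*sqrt(3)
z = 12 + 12*sqrt(3)i


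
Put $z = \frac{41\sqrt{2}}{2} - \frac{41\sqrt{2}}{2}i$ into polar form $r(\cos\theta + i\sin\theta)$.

r = |z| = sqrt(a^2 + b^2) = sqrt((41*sqrt(2)/2)^2 + (-41*sqrt(2)/2)^2) = sqrt(1681/2 + 1681/2) = sqrt(1681) = 41
θ = arctan(b/a) = arctan(-28.9914/28.9914) (quadrant-adjusted) = 315°
z = 41(cos 315° + i sin 315°)


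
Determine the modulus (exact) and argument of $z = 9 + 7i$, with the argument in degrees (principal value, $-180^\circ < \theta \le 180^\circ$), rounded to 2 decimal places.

|z| = sqrt(9^2 + 7^2) = sqrt(130)
arg(z) = arctan(b/a) = arctan(7/9) (quadrant-adjusted) = 37.87°


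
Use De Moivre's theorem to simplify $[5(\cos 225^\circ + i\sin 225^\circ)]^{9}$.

By De Moivre: z^n = r^n(cos(nθ) + i sin(nθ))
= 5^9(cos(9*225°) + i sin(9*225°))
= 1953125(cos 225° + i sin 225°)
= -1953125*sqrt(2)/2 - (1953125*sqrt(2)/2)i


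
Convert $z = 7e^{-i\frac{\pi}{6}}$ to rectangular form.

a = r cos θ = 7 * sqrt(3)/2 = 7*sqrt(3)/2
b = r sin θ = 7 * -1/2 = -7/2
z = 7*sqrt(3)/2 - (7/2)i


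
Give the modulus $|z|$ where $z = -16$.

|z| = sqrt(a^2 + b^2) = sqrt((-16)^2 + 0^2) = sqrt(256) = 16


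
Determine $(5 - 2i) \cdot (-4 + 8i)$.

(a1*a2 - b1*b2) + (a1*b2 + b1*a2)i
= (-20 - (-16)) + (40 + 8)i
= -4 + 48i


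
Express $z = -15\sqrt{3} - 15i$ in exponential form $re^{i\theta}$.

r = |z| = sqrt((-15*sqrt(3))^2 + (-15)^2) = sqrt(675 + 225) = sqrt(900) = 30
θ = arctan(b/a) = arctan(-15/-25.9808) (quadrant-adjusted) = -150° = -5π/6
z = 30e^(-i*5π/6)


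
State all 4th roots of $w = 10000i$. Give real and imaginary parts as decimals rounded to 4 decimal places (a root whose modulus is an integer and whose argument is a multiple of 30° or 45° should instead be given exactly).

|w| = 10000, arg(w) = 90°
Root modulus = 10000^(1/4) = 10
Root arguments: θ_k = (90° + 360°k)/4 for k = 0, 1, ..., 3
Compute each root as (root modulus)(cos θ_k + i sin θ_k) using full-precision intermediates, then round to 4 decimal places.
Roots: 9.2388 + 3.8268i, -3.8268 + 9.2388i, -9.2388 - 3.8268i, 3.8268 - 9.2388i


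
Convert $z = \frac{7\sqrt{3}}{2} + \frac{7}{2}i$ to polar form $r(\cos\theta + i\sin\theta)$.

r = |z| = sqrt(a^2 + b^2) = sqrt((7*sqrt(3)/2)^2 + (7/2)^2) = sqrt(147/4 + 49/4) = sqrt(49) = 7
θ = arctan(b/a) = arctan(3.5/6.0622) (quadrant-adjusted) = 30°
z = 7(cos 30° + i sin 30°)


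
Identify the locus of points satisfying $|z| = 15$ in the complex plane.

|z| = 15 means sqrt(x^2 + y^2) = 15
This is a circle of radius 15 centered at the origin


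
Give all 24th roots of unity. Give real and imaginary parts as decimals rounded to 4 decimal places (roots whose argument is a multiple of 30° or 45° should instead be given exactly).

ω_k = e^(2πik/24) = cos(2πk/24) + i sin(2πk/24) for k = 0, 1, ..., 23
Roots: 1, 0.9659 + 0.2588i, sqrt(3)/2 + (1/2)i, sqrt(2)/2 + (sqrt(2)/2)i, 1/2 + (sqrt(3)/2)i, 0.2588 + 0.9659i, i, -0.2588 + 0.9659i, -1/2 + (sqrt(3)/2)i, -sqrt(2)/2 + (sqrt(2)/2)i, -sqrt(3)/2 + (1/2)i, -0.9659 + 0.2588i, -1, -0.9659 - 0.2588i, -sqrt(3)/2 - (1/2)i, -sqrt(2)/2 - (sqrt(2)/2)i, -1/2 - (sqrt(3)/2)i, -0.2588 - 0.9659i, -i, 0.2588 - 0.9659i, 1/2 - (sqrt(3)/2)i, sqrt(2)/2 - (sqrt(2)/2)i, sqrt(3)/2 - (1/2)i, 0.9659 - 0.2588i


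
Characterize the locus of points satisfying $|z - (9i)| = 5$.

|z - z0| = r describes a circle centered at z0 with radius r
Here z0 = 9i and r = 5
Locus: Circle centered at (0, 9) with radius 5


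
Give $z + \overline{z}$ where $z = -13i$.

z + conjugate(z) = (a + bi) + (a - bi) = 2a
= 2 * 0 = 0


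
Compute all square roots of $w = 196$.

|w| = 196, arg(w) = 0°
Root modulus = 196^(1/2) = 14
Root arguments: θ_k = (0° + 360°k)/2 for k = 0, 1, ..., 1
Roots: 14, -14


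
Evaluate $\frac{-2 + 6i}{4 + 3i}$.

Multiply numerator and denominator by conjugate (4 - 3i):
= (-2 + 6i)(4 - 3i) / (4^2 + 3^2)
= (10 + 30i) / 25
Divide through by 5: (2 + 6i) / 5
= 2/5 + (6/5)i


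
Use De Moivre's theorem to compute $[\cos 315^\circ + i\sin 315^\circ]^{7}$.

By De Moivre: z^n = r^n(cos(nθ) + i sin(nθ))
= 1^7(cos(7*315°) + i sin(7*315°))
= 1(cos 45° + i sin 45°)
= sqrt(2)/2 + (sqrt(2)/2)i


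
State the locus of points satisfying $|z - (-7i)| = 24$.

|z - z0| = r describes a circle centered at z0 with radius r
Here z0 = -7i and r = 24
Locus: Circle centered at (0, -7) with radius 24


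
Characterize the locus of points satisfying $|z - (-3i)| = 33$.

|z - z0| = r describes a circle centered at z0 with radius r
Here z0 = -3i and r = 33
Locus: Circle centered at (0, -3) with radius 33


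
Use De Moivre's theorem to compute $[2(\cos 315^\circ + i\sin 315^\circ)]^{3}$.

By De Moivre: z^n = r^n(cos(nθ) + i sin(nθ))
= 2^3(cos(3*315°) + i sin(3*315°))
= 8(cos 225° + i sin 225°)
= -4*sqrt(2) - 4*sqrt(2)i


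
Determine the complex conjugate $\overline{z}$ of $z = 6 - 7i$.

If z = a + bi, then conjugate(z) = a - bi
conjugate(6 - 7i) = 6 + 7i


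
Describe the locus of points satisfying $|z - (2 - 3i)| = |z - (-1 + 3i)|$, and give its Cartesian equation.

|z - z1| = |z - z2| means z is equidistant from z1 and z2,
i.e. the perpendicular bisector of the segment from (2, -3) to (-1, 3) (midpoint (1/2, 0)).
With z = x + yi, square both sides:
(x - 2)^2 + (y - (-3))^2 = (x - (-1))^2 + (y - 3)^2
The x^2 and y^2 terms cancel: -6x + 12y = 10 - 13 = -3
Simplify: 2x - 4y = 1
Locus: Perpendicular bisector of the segment from (2, -3) to (-1, 3): the line 2x - 4y = 1


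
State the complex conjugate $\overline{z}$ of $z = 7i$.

If z = a + bi, then conjugate(z) = a - bi
conjugate(7i) = -7i


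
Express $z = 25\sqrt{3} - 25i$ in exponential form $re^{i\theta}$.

r = |z| = sqrt((25*sqrt(3))^2 + (-25)^2) = sqrt(1875 + 625) = sqrt(2500) = 50
θ = arctan(b/a) = arctan(-25/43.3013) (quadrant-adjusted) = -30° = -π/6
z = 50e^(-i*π/6)


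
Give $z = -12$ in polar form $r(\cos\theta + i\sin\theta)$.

r = |z| = sqrt(a^2 + b^2) = sqrt((-12)^2 + (0)^2) = sqrt(144 + 0) = sqrt(144) = 12
b = 0 and a < 0, so z lies on the negative real axis: θ = 180°
z = 12(cos 180° + i sin 180°)


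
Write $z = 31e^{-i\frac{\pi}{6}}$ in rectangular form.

a = r cos θ = 31 * sqrt(3)/2 = 31*sqrt(3)/2
b = r sin θ = 31 * -1/2 = -31/2
z = 31*sqrt(3)/2 - (31/2)i


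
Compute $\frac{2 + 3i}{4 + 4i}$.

Multiply numerator and denominator by conjugate (4 - 4i):
= (2 + 3i)(4 - 4i) / (4^2 + 4^2)
= (20 + 4i) / 32
Divide through by 4: (5 + i) / 8
= 5/8 + (1/8)i


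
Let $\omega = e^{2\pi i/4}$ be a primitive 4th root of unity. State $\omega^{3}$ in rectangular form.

ω^3 = e^(2πi·3/4) = e^(i·3π/2)
= cos(3π/2) + i sin(3π/2)
= -i


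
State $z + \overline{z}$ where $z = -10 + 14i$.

z + conjugate(z) = (a + bi) + (a - bi) = 2a
= 2 * (-10) = -20


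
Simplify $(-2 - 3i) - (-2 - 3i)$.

(-2 - (-2)) + (-3 - (-3))i = 0


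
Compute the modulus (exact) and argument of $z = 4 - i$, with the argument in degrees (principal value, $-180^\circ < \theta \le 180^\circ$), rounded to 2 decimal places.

|z| = sqrt(4^2 + (-1)^2) = sqrt(17)
arg(z) = arctan(b/a) = arctan(-1/4) (quadrant-adjusted) = -14.04°


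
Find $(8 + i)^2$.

(a + bi)^2 = a^2 - b^2 + 2abi
= 8^2 - 1^2 + 2*8*1i
= 63 + 16i


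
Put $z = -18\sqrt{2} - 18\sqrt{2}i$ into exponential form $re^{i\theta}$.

r = |z| = sqrt((-18*sqrt(2))^2 + (-18*sqrt(2))^2) = sqrt(648 + 648) = sqrt(1296) = 36
θ = arctan(b/a) = arctan(-25.4558/-25.4558) (quadrant-adjusted) = -135° = -3π/4
z = 36e^(-i*3π/4)


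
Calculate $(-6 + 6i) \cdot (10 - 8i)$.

(a1*a2 - b1*b2) + (a1*b2 + b1*a2)i
= (-60 - (-48)) + (48 + 60)i
= -12 + 108i


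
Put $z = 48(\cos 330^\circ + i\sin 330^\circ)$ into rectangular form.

a = r cos θ = 48 * sqrt(3)/2 = 24*sqrt(3)
b = r sin θ = 48 * -1/2 = -24
z = 24*sqrt(3) - 24i


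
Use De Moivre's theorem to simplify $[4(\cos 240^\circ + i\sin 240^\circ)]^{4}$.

By De Moivre: z^n = r^n(cos(nθ) + i sin(nθ))
= 4^4(cos(4*240°) + i sin(4*240°))
= 256(cos 240° + i sin 240°)
= -128 - 128*sqrt(3)i


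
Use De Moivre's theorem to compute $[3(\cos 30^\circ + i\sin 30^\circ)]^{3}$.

By De Moivre: z^n = r^n(cos(nθ) + i sin(nθ))
= 3^3(cos(3*30°) + i sin(3*30°))
= 27(cos 90° + i sin 90°)
= 27i


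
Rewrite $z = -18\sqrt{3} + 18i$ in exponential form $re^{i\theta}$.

r = |z| = sqrt((-18*sqrt(3))^2 + (18)^2) = sqrt(972 + 324) = sqrt(1296) = 36
θ = arctan(b/a) = arctan(18/-31.1769) (quadrant-adjusted) = 150° = 5π/6
z = 36e^(i*5π/6)


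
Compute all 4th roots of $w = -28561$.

|w| = 28561, arg(w) = 180°
Root modulus = 28561^(1/4) = 13
Root arguments: θ_k = (180° + 360°k)/4 for k = 0, 1, ..., 3
Roots: 13*sqrt(2)/2 + (13*sqrt(2)/2)i, -13*sqrt(2)/2 + (13*sqrt(2)/2)i, -13*sqrt(2)/2 - (13*sqrt(2)/2)i, 13*sqrt(2)/2 - (13*sqrt(2)/2)i


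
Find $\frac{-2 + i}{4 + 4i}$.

Multiply numerator and denominator by conjugate (4 - 4i):
= (-2 + i)(4 - 4i) / (4^2 + 4^2)
= (-4 + 12i) / 32
Divide through by 4: (-1 + 3i) / 8
= -1/8 + (3/8)i


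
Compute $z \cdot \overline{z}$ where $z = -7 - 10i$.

z * conjugate(z) = |z|^2 = a^2 + b^2
= (-7)^2 + (-10)^2 = 149


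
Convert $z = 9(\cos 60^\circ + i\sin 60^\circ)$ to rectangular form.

a = r cos θ = 9 * 1/2 = 9/2
b = r sin θ = 9 * sqrt(3)/2 = 9*sqrt(3)/2
z = 9/2 + (9*sqrt(3)/2)i


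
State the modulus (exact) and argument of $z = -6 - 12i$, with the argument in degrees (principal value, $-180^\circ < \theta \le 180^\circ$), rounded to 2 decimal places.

|z| = sqrt((-6)^2 + (-12)^2) = sqrt(180)
arg(z) = arctan(b/a) = arctan(-12/-6) (quadrant-adjusted) = -116.57°


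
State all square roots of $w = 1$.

|w| = 1, arg(w) = 0°
Root modulus = 1^(1/2) = 1
Root arguments: θ_k = (0° + 360°k)/2 for k = 0, 1, ..., 1
Roots: 1, -1


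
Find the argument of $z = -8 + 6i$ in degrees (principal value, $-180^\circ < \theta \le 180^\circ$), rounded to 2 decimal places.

θ = arctan(b/a) = arctan(6/-8) (quadrant-adjusted) = 143.13°


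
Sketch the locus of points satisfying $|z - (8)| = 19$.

|z - z0| = r describes a circle centered at z0 with radius r
Here z0 = 8 and r = 19
Locus: Circle centered at (8, 0) with radius 19


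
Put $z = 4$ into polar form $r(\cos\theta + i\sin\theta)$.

r = |z| = sqrt(a^2 + b^2) = sqrt((4)^2 + (0)^2) = sqrt(16 + 0) = sqrt(16) = 4
b = 0 and a > 0, so z lies on the positive real axis: θ = 0°
z = 4(cos 0° + i sin 0°)


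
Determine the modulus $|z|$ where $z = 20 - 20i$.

|z| = sqrt(a^2 + b^2) = sqrt(20^2 + (-20)^2) = sqrt(800) = sqrt(800)


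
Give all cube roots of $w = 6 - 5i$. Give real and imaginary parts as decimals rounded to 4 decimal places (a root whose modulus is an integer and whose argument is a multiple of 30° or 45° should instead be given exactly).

|w| = sqrt(61) ≈ 7.810250, arg(w) ≈ 320.194429°
Root modulus = sqrt(61)^(1/3) ≈ 1.984061
Root arguments: θ_k = (arg(w) + 360°k)/3 for k = 0, 1, ..., 2
Compute each root as (root modulus)(cos θ_k + i sin θ_k) using full-precision intermediates, then round to 4 decimal places.
Roots: -0.5712 + 1.9001i, -1.3599 - 1.4447i, 1.9311 - 0.4554i


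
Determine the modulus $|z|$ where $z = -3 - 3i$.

|z| = sqrt(a^2 + b^2) = sqrt((-3)^2 + (-3)^2) = sqrt(18) = sqrt(18)


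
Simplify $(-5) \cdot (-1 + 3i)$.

(a1*a2 - b1*b2) + (a1*b2 + b1*a2)i
= (5 - 0) + (-15 + 0)i
= 5 - 15i


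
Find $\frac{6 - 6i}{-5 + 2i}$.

Multiply numerator and denominator by conjugate (-5 - 2i):
= (6 - 6i)(-5 - 2i) / ((-5)^2 + 2^2)
= (-42 + 18i) / 29
= -42/29 + (18/29)i


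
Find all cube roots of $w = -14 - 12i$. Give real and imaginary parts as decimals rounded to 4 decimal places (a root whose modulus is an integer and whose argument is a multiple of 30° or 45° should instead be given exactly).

|w| = sqrt(340) ≈ 18.439089, arg(w) ≈ 220.601295°
Root modulus = sqrt(340)^(1/3) ≈ 2.641880
Root arguments: θ_k = (arg(w) + 360°k)/3 for k = 0, 1, ..., 2
Compute each root as (root modulus)(cos θ_k + i sin θ_k) using full-precision intermediates, then round to 4 decimal places.
Roots: 0.7488 + 2.5335i, -2.5685 - 0.6182i, 1.8197 - 1.9153i


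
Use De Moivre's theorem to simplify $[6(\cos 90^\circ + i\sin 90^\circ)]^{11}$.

By De Moivre: z^n = r^n(cos(nθ) + i sin(nθ))
= 6^11(cos(11*90°) + i sin(11*90°))
= 362797056(cos 270° + i sin 270°)
= -362797056i


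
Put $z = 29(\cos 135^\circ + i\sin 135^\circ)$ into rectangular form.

a = r cos θ = 29 * -sqrt(2)/2 = -29*sqrt(2)/2
b = r sin θ = 29 * sqrt(2)/2 = 29*sqrt(2)/2
z = -29*sqrt(2)/2 + (29*sqrt(2)/2)i


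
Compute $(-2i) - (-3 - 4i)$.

(0 - (-3)) + (-2 - (-4))i = 3 + 2i


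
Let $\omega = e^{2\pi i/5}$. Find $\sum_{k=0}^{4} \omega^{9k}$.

Let ζ = ω^9 = e^(2πi·9/5). Since 5 ∤ 9, ζ ≠ 1.
Sum = Σ_{k=0}^{4} ζ^k = (ζ^5 - 1)/(ζ - 1) = (ω^{9·5} - 1)/(ζ - 1) = (1 - 1)/(ζ - 1) = 0


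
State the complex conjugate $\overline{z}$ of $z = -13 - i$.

If z = a + bi, then conjugate(z) = a - bi
conjugate(-13 - i) = -13 + i


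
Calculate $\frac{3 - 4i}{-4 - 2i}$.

Multiply numerator and denominator by conjugate (-4 + 2i):
= (3 - 4i)(-4 + 2i) / ((-4)^2 + (-2)^2)
= (-4 + 22i) / 20
Divide through by 2: (-2 + 11i) / 10
= -1/5 + (11/10)i


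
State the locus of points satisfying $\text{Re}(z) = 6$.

Re(z) = x where z = x + yi; the equation x = 6 is satisfied by all points with that x-coordinate
Locus: Vertical line x = 6


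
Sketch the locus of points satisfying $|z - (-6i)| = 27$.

|z - z0| = r describes a circle centered at z0 with radius r
Here z0 = -6i and r = 27
Locus: Circle centered at (0, -6) with radius 27


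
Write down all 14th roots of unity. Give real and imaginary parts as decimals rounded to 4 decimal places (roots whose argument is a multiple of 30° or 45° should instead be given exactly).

ω_k = e^(2πik/14) = cos(2πk/14) + i sin(2πk/14) for k = 0, 1, ..., 13
Roots: 1, 0.9010 + 0.4339i, 0.6235 + 0.7818i, 0.2225 + 0.9749i, -0.2225 + 0.9749i, -0.6235 + 0.7818i, -0.9010 + 0.4339i, -1, -0.9010 - 0.4339i, -0.6235 - 0.7818i, -0.2225 - 0.9749i, 0.2225 - 0.9749i, 0.6235 - 0.7818i, 0.9010 - 0.4339i


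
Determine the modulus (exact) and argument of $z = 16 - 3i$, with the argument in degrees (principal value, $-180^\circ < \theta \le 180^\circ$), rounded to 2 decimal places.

|z| = sqrt(16^2 + (-3)^2) = sqrt(265)
arg(z) = arctan(b/a) = arctan(-3/16) (quadrant-adjusted) = -10.62°


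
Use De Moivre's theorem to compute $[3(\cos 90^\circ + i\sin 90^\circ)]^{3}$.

By De Moivre: z^n = r^n(cos(nθ) + i sin(nθ))
= 3^3(cos(3*90°) + i sin(3*90°))
= 27(cos 270° + i sin 270°)
= -27i


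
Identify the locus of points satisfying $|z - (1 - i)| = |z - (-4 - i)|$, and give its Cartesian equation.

|z - z1| = |z - z2| means z is equidistant from z1 and z2,
i.e. the perpendicular bisector of the segment from (1, -1) to (-4, -1) (midpoint (-3/2, -1)).
With z = x + yi, square both sides:
(x - 1)^2 + (y - (-1))^2 = (x - (-4))^2 + (y - (-1))^2
The x^2 and y^2 terms cancel: -10x + 0y = 17 - 2 = 15
Simplify: x = -3/2
Locus: Perpendicular bisector of the segment from (1, -1) to (-4, -1): the line x = -3/2


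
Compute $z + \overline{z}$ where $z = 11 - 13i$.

z + conjugate(z) = (a + bi) + (a - bi) = 2a
= 2 * 11 = 22


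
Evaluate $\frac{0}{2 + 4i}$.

Multiply numerator and denominator by conjugate (2 - 4i):
= (0)(2 - 4i) / (2^2 + 4^2)
= (0) / 20
= 0


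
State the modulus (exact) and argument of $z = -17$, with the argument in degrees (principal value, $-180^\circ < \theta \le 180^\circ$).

|z| = sqrt((-17)^2 + 0^2) = 17
b = 0 and a < 0, so z lies on the negative real axis: arg(z) = 180°


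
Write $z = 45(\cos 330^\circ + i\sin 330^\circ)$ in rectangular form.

a = r cos θ = 45 * sqrt(3)/2 = 45*sqrt(3)/2
b = r sin θ = 45 * -1/2 = -45/2
z = 45*sqrt(3)/2 - (45/2)i


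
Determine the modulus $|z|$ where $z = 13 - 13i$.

|z| = sqrt(a^2 + b^2) = sqrt(13^2 + (-13)^2) = sqrt(338) = sqrt(338)


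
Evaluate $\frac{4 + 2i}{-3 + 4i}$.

Multiply numerator and denominator by conjugate (-3 - 4i):
= (4 + 2i)(-3 - 4i) / ((-3)^2 + 4^2)
= (-4 - 22i) / 25
= -4/25 - (22/25)i


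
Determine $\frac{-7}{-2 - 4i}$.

Multiply numerator and denominator by conjugate (-2 + 4i):
= (-7)(-2 + 4i) / ((-2)^2 + (-4)^2)
= (14 - 28i) / 20
Divide through by 2: (7 - 14i) / 10
= 7/10 - (7/5)i


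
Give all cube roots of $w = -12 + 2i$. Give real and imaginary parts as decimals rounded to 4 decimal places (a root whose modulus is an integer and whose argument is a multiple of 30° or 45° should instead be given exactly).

|w| = sqrt(148) ≈ 12.165525, arg(w) ≈ 170.537678°
Root modulus = sqrt(148)^(1/3) ≈ 2.299907
Root arguments: θ_k = (arg(w) + 360°k)/3 for k = 0, 1, ..., 2
Compute each root as (root modulus)(cos θ_k + i sin θ_k) using full-precision intermediates, then round to 4 decimal places.
Roots: 1.2578 + 1.9255i, -2.2964 + 0.1265i, 1.0386 - 2.0520i


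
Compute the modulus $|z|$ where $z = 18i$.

|z| = sqrt(a^2 + b^2) = sqrt(0^2 + 18^2) = sqrt(324) = 18


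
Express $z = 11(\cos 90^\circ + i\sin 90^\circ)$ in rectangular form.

a = r cos θ = 11 * 0 = 0
b = r sin θ = 11 * 1 = 11
z = 11i


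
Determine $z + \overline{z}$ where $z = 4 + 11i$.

z + conjugate(z) = (a + bi) + (a - bi) = 2a
= 2 * 4 = 8


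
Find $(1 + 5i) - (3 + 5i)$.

(1 - 3) + (5 - 5)i = -2


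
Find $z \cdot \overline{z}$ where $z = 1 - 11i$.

z * conjugate(z) = |z|^2 = a^2 + b^2
= 1^2 + (-11)^2 = 122


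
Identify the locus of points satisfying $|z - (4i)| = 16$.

|z - z0| = r describes a circle centered at z0 with radius r
Here z0 = 4i and r = 16
Locus: Circle centered at (0, 4) with radius 16


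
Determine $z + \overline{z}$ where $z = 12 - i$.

z + conjugate(z) = (a + bi) + (a - bi) = 2a
= 2 * 12 = 24


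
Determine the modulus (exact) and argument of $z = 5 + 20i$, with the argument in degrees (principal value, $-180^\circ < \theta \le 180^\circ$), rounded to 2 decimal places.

|z| = sqrt(5^2 + 20^2) = sqrt(425)
arg(z) = arctan(b/a) = arctan(20/5) (quadrant-adjusted) = 75.96°


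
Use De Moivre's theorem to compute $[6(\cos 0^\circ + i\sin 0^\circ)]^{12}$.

By De Moivre: z^n = r^n(cos(nθ) + i sin(nθ))
= 6^12(cos(12*0°) + i sin(12*0°))
= 2176782336(cos 0° + i sin 0°)
= 2176782336


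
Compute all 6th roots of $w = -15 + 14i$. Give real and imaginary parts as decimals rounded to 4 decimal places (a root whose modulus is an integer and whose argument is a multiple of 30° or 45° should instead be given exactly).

|w| = sqrt(421) ≈ 20.518285, arg(w) ≈ 136.974934°
Root modulus = sqrt(421)^(1/6) ≈ 1.654589
Root arguments: θ_k = (arg(w) + 360°k)/6 for k = 0, 1, ..., 5
Compute each root as (root modulus)(cos θ_k + i sin θ_k) using full-precision intermediates, then round to 4 decimal places.
Roots: 1.5250 + 0.6420i, 0.2065 + 1.6416i, -1.3184 + 0.9997i, -1.5250 - 0.6420i, -0.2065 - 1.6416i, 1.3184 - 0.9997i


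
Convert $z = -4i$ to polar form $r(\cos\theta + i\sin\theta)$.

r = |z| = sqrt(a^2 + b^2) = sqrt((0)^2 + (-4)^2) = sqrt(0 + 16) = sqrt(16) = 4
a = 0 and b < 0, so z lies on the negative imaginary axis: θ = 270°
z = 4(cos 270° + i sin 270°)


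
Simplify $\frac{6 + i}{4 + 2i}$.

Multiply numerator and denominator by conjugate (4 - 2i):
= (6 + i)(4 - 2i) / (4^2 + 2^2)
= (26 - 8i) / 20
Divide through by 2: (13 - 4i) / 10
= 13/10 - (2/5)i


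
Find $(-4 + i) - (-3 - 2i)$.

(-4 - (-3)) + (1 - (-2))i = -1 + 3i


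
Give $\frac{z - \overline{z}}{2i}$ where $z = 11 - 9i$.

z - conjugate(z) = 2bi
(z - conjugate(z))/(2i) = 2bi/(2i) = b = -9


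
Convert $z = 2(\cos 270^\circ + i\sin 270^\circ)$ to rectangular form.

a = r cos θ = 2 * 0 = 0
b = r sin θ = 2 * -1 = -2
z = -2i


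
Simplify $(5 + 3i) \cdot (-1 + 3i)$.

(a1*a2 - b1*b2) + (a1*b2 + b1*a2)i
= (-5 - 9) + (15 + (-3))i
= -14 + 12i


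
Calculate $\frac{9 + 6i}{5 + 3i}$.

Multiply numerator and denominator by conjugate (5 - 3i):
= (9 + 6i)(5 - 3i) / (5^2 + 3^2)
= (63 + 3i) / 34
= 63/34 + (3/34)i


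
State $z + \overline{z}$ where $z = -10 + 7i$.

z + conjugate(z) = (a + bi) + (a - bi) = 2a
= 2 * (-10) = -20


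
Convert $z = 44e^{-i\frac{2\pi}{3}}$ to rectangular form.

a = r cos θ = 44 * -1/2 = -22
b = r sin θ = 44 * -sqrt(3)/2 = -22*sqrt(3)
z = -22 - 22*sqrt(3)i


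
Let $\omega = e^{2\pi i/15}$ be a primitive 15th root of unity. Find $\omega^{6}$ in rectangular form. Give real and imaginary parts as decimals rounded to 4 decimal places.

ω^6 = e^(2πi·6/15) = e^(i·4π/5)
= cos(4π/5) + i sin(4π/5)
= -0.8090 + 0.5878i


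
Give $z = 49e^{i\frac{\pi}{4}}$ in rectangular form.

a = r cos θ = 49 * sqrt(2)/2 = 49*sqrt(2)/2
b = r sin θ = 49 * sqrt(2)/2 = 49*sqrt(2)/2
z = 49*sqrt(2)/2 + (49*sqrt(2)/2)i


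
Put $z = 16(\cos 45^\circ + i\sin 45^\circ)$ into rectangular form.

a = r cos θ = 16 * sqrt(2)/2 = 8*sqrt(2)
b = r sin θ = 16 * sqrt(2)/2 = 8*sqrt(2)
z = 8*sqrt(2) + 8*sqrt(2)i


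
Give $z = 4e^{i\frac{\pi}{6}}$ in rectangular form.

a = r cos θ = 4 * sqrt(3)/2 = 2*sqrt(3)
b = r sin θ = 4 * 1/2 = 2
z = 2*sqrt(3) + 2i


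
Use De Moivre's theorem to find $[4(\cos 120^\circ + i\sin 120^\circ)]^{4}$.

By De Moivre: z^n = r^n(cos(nθ) + i sin(nθ))
= 4^4(cos(4*120°) + i sin(4*120°))
= 256(cos 120° + i sin 120°)
= -128 + 128*sqrt(3)i


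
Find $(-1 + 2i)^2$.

(a + bi)^2 = a^2 - b^2 + 2abi
= (-1)^2 - 2^2 + 2*(-1)*2i
= -3 - 4i


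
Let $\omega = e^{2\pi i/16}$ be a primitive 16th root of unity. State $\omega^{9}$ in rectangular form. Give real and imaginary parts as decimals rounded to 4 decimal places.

ω^9 = e^(2πi·9/16) = e^(i·9π/8)
= cos(9π/8) + i sin(9π/8)
= -0.9239 - 0.3827i


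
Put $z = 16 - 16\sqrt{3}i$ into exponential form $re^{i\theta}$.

r = |z| = sqrt((16)^2 + (-16*sqrt(3))^2) = sqrt(256 + 768) = sqrt(1024) = 32
θ = arctan(b/a) = arctan(-27.7128/16) (quadrant-adjusted) = -60° = -π/3
z = 32e^(-i*π/3)


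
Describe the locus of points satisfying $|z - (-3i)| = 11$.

|z - z0| = r describes a circle centered at z0 with radius r
Here z0 = -3i and r = 11
Locus: Circle centered at (0, -3) with radius 11


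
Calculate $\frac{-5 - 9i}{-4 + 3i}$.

Multiply numerator and denominator by conjugate (-4 - 3i):
= (-5 - 9i)(-4 - 3i) / ((-4)^2 + 3^2)
= (-7 + 51i) / 25
= -7/25 + (51/25)i


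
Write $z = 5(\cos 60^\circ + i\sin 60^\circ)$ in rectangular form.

a = r cos θ = 5 * 1/2 = 5/2
b = r sin θ = 5 * sqrt(3)/2 = 5*sqrt(3)/2
z = 5/2 + (5*sqrt(3)/2)i


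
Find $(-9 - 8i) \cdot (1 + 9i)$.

(a1*a2 - b1*b2) + (a1*b2 + b1*a2)i
= (-9 - (-72)) + (-81 + (-8))i
= 63 - 89i


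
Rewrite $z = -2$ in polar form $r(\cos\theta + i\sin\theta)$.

r = |z| = sqrt(a^2 + b^2) = sqrt((-2)^2 + (0)^2) = sqrt(4 + 0) = sqrt(4) = 2
b = 0 and a < 0, so z lies on the negative real axis: θ = 180°
z = 2(cos 180° + i sin 180°)


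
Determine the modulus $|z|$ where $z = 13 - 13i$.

|z| = sqrt(a^2 + b^2) = sqrt(13^2 + (-13)^2) = sqrt(338) = sqrt(338)


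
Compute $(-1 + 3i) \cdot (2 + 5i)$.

(a1*a2 - b1*b2) + (a1*b2 + b1*a2)i
= (-2 - 15) + (-5 + 6)i
= -17 + i


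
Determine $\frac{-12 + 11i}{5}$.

Divisor is real, so divide each part by 5:
= -12/5 + (11/5)i


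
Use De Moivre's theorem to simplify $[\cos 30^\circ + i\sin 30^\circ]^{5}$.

By De Moivre: z^n = r^n(cos(nθ) + i sin(nθ))
= 1^5(cos(5*30°) + i sin(5*30°))
= 1(cos 150° + i sin 150°)
= -sqrt(3)/2 + (1/2)i


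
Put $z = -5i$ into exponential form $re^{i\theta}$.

r = |z| = sqrt((0)^2 + (-5)^2) = sqrt(0 + 25) = sqrt(25) = 5
a = 0 and b < 0, so z lies on the negative imaginary axis: θ = -90° = -π/2
z = 5e^(-i*π/2)


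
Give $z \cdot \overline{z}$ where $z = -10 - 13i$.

z * conjugate(z) = |z|^2 = a^2 + b^2
= (-10)^2 + (-13)^2 = 269


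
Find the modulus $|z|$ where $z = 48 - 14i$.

|z| = sqrt(a^2 + b^2) = sqrt(48^2 + (-14)^2) = sqrt(2500) = 50


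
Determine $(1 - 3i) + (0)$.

(1 + 0) + (-3 + 0)i = 1 - 3i


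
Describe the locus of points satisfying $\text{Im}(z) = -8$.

Im(z) = y where z = x + yi; the equation y = -8 is satisfied by all points with that y-coordinate
Locus: Horizontal line y = -8


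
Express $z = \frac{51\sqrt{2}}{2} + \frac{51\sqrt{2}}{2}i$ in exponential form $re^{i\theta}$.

r = |z| = sqrt((51*sqrt(2)/2)^2 + (51*sqrt(2)/2)^2) = sqrt(2601/2 + 2601/2) = sqrt(2601) = 51
θ = arctan(b/a) = arctan(36.0624/36.0624) (quadrant-adjusted) = 45° = π/4
z = 51e^(i*π/4)


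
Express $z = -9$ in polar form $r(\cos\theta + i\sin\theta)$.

r = |z| = sqrt(a^2 + b^2) = sqrt((-9)^2 + (0)^2) = sqrt(81 + 0) = sqrt(81) = 9
b = 0 and a < 0, so z lies on the negative real axis: θ = 180°
z = 9(cos 180° + i sin 180°)


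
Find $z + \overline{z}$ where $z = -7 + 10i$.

z + conjugate(z) = (a + bi) + (a - bi) = 2a
= 2 * (-7) = -14


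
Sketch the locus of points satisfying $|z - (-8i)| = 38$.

|z - z0| = r describes a circle centered at z0 with radius r
Here z0 = -8i and r = 38
Locus: Circle centered at (0, -8) with radius 38


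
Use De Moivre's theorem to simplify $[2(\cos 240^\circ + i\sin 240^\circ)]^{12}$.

By De Moivre: z^n = r^n(cos(nθ) + i sin(nθ))
= 2^12(cos(12*240°) + i sin(12*240°))
= 4096(cos 0° + i sin 0°)
= 4096


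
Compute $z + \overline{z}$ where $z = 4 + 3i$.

z + conjugate(z) = (a + bi) + (a - bi) = 2a
= 2 * 4 = 8


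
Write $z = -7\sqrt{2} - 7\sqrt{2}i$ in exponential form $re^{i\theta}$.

r = |z| = sqrt((-7*sqrt(2))^2 + (-7*sqrt(2))^2) = sqrt(98 + 98) = sqrt(196) = 14
θ = arctan(b/a) = arctan(-9.8995/-9.8995) (quadrant-adjusted) = -135° = -3π/4
z = 14e^(-i*3π/4)


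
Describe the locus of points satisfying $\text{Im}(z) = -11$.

Im(z) = y where z = x + yi; the equation y = -11 is satisfied by all points with that y-coordinate
Locus: Horizontal line y = -11


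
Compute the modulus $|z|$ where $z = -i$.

|z| = sqrt(a^2 + b^2) = sqrt(0^2 + (-1)^2) = sqrt(1) = 1


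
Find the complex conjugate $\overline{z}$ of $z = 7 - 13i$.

If z = a + bi, then conjugate(z) = a - bi
conjugate(7 - 13i) = 7 + 13i


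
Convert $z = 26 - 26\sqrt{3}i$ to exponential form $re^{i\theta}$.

r = |z| = sqrt((26)^2 + (-26*sqrt(3))^2) = sqrt(676 + 2028) = sqrt(2704) = 52
θ = arctan(b/a) = arctan(-45.0333/26) (quadrant-adjusted) = -60° = -π/3
z = 52e^(-i*π/3)


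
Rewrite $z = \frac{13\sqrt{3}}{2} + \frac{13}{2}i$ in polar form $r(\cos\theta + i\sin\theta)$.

r = |z| = sqrt(a^2 + b^2) = sqrt((13*sqrt(3)/2)^2 + (13/2)^2) = sqrt(507/4 + 169/4) = sqrt(169) = 13
θ = arctan(b/a) = arctan(6.5/11.2583) (quadrant-adjusted) = 30°
z = 13(cos 30° + i sin 30°)


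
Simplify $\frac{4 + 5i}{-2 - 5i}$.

Multiply numerator and denominator by conjugate (-2 + 5i):
= (4 + 5i)(-2 + 5i) / ((-2)^2 + (-5)^2)
= (-33 + 10i) / 29
= -33/29 + (10/29)i


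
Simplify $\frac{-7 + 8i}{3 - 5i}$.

Multiply numerator and denominator by conjugate (3 + 5i):
= (-7 + 8i)(3 + 5i) / (3^2 + (-5)^2)
= (-61 - 11i) / 34
= -61/34 - (11/34)i


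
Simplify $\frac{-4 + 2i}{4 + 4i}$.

Multiply numerator and denominator by conjugate (4 - 4i):
= (-4 + 2i)(4 - 4i) / (4^2 + 4^2)
= (-8 + 24i) / 32
Divide through by 8: (-1 + 3i) / 4
= -1/4 + (3/4)i


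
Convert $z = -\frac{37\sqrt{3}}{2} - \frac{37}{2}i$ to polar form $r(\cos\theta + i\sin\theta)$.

r = |z| = sqrt(a^2 + b^2) = sqrt((-37*sqrt(3)/2)^2 + (-37/2)^2) = sqrt(4107/4 + 1369/4) = sqrt(1369) = 37
θ = arctan(b/a) = arctan(-18.5/-32.0429) (quadrant-adjusted) = 210°
z = 37(cos 210° + i sin 210°)


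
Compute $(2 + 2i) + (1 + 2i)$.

(2 + 1) + (2 + 2)i = 3 + 4i


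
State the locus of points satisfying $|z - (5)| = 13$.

|z - z0| = r describes a circle centered at z0 with radius r
Here z0 = 5 and r = 13
Locus: Circle centered at (5, 0) with radius 13


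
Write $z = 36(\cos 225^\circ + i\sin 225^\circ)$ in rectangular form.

a = r cos θ = 36 * -sqrt(2)/2 = -18*sqrt(2)
b = r sin θ = 36 * -sqrt(2)/2 = -18*sqrt(2)
z = -18*sqrt(2) - 18*sqrt(2)i


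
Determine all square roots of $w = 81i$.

|w| = 81, arg(w) = 90°
Root modulus = 81^(1/2) = 9
Root arguments: θ_k = (90° + 360°k)/2 for k = 0, 1, ..., 1
Roots: 9*sqrt(2)/2 + (9*sqrt(2)/2)i, -9*sqrt(2)/2 - (9*sqrt(2)/2)i


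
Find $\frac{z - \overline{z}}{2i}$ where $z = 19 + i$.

z - conjugate(z) = 2bi
(z - conjugate(z))/(2i) = 2bi/(2i) = b = 1


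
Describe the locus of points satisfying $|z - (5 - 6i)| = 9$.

|z - z0| = r describes a circle centered at z0 with radius r
Here z0 = 5 - 6i and r = 9
Locus: Circle centered at (5, -6) with radius 9


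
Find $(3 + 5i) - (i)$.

(3 - 0) + (5 - 1)i = 3 + 4i


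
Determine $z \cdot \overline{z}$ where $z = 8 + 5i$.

z * conjugate(z) = |z|^2 = a^2 + b^2
= 8^2 + 5^2 = 89


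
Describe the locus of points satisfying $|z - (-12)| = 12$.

|z - z0| = r describes a circle centered at z0 with radius r
Here z0 = -12 and r = 12
Locus: Circle centered at (-12, 0) with radius 12


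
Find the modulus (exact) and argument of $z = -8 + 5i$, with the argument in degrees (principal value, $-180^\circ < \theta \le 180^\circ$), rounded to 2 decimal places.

|z| = sqrt((-8)^2 + 5^2) = sqrt(89)
arg(z) = arctan(b/a) = arctan(5/-8) (quadrant-adjusted) = 147.99°


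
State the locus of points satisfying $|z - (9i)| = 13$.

|z - z0| = r describes a circle centered at z0 with radius r
Here z0 = 9i and r = 13
Locus: Circle centered at (0, 9) with radius 13


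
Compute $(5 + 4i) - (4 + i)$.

(5 - 4) + (4 - 1)i = 1 + 3i


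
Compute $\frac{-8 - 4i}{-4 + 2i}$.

Multiply numerator and denominator by conjugate (-4 - 2i):
= (-8 - 4i)(-4 - 2i) / ((-4)^2 + 2^2)
= (24 + 32i) / 20
Divide through by 4: (6 + 8i) / 5
= 6/5 + (8/5)i


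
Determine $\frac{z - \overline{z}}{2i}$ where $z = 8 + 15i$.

z - conjugate(z) = 2bi
(z - conjugate(z))/(2i) = 2bi/(2i) = b = 15


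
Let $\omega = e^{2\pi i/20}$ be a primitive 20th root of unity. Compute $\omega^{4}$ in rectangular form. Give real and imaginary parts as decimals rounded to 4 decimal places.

ω^4 = e^(2πi·4/20) = e^(i·2π/5)
= cos(2π/5) + i sin(2π/5)
= 0.3090 + 0.9511i


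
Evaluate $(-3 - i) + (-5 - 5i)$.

(-3 + (-5)) + (-1 + (-5))i = -8 - 6i


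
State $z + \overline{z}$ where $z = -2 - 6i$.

z + conjugate(z) = (a + bi) + (a - bi) = 2a
= 2 * (-2) = -4


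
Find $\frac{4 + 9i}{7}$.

Divisor is real, so divide each part by 7:
= 4/7 + (9/7)i


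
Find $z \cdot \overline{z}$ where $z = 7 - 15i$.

z * conjugate(z) = |z|^2 = a^2 + b^2
= 7^2 + (-15)^2 = 274


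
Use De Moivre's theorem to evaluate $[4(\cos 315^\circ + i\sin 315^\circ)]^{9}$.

By De Moivre: z^n = r^n(cos(nθ) + i sin(nθ))
= 4^9(cos(9*315°) + i sin(9*315°))
= 262144(cos 315° + i sin 315°)
= 131072*sqrt(2) - 131072*sqrt(2)i


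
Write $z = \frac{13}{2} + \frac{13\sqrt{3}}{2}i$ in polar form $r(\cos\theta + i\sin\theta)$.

r = |z| = sqrt(a^2 + b^2) = sqrt((13/2)^2 + (13*sqrt(3)/2)^2) = sqrt(169/4 + 507/4) = sqrt(169) = 13
θ = arctan(b/a) = arctan(11.2583/6.5) (quadrant-adjusted) = 60°
z = 13(cos 60° + i sin 60°)
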